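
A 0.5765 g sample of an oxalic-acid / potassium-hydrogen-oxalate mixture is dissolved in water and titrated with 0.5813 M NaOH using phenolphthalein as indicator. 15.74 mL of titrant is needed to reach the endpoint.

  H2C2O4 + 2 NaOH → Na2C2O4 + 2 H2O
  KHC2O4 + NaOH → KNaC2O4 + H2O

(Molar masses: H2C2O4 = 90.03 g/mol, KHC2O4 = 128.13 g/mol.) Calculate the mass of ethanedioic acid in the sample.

n(NaOH) = 0.01574 × 0.5813 = 9.150 × 10^-3 mol
Let x = n(H2C2O4), y = n(KHC2O4).
Titrant: 2x + 1y = 9.150 × 10^-3;  mass: 90.03x + 128.13y = 0.5765
Solving, x = 3.584 × 10^-3 mol, y = 1.981 × 10^-3 mol
mass of H2C2O4 = 3.584 × 10^-3 × 90.03 = 0.3227 g

0.3227 g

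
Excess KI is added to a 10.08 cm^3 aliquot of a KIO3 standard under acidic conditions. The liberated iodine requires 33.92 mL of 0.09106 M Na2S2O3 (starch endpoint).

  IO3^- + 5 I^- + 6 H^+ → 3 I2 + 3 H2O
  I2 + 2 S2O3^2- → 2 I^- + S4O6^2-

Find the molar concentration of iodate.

0.05107 M

n(S2O3^2-) = 0.03392 × 0.09106 = 3.089 × 10^-3 mol
n(I2) = n(S2O3^2-)/2 = 1.544 × 10^-3 mol
From the 1:3 ratio, n(IO3^-) in the aliquot = 1/3 × 1.544 × 10^-3 = 5.148 × 10^-4 mol
[IO3^-] = 5.148 × 10^-4 / 0.01008 = 0.05107 mol/L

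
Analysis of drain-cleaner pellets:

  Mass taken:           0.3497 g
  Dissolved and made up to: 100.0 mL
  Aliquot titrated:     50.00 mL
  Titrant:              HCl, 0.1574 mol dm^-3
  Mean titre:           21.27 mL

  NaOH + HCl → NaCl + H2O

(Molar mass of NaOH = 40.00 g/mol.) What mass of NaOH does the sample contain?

n(HCl) per titration = 0.02127 × 0.1574 = 3.348 × 10^-3 mol
n(NaOH) in each aliquot = 3.348 × 10^-3 mol (1:1 ratio)
n(NaOH) in the whole flask = 3.348 × 10^-3 × 100.0/50.00 = 6.696 × 10^-3 mol
mass of NaOH = 6.696 × 10^-3 × 40.00 = 0.2678 g

0.2678 g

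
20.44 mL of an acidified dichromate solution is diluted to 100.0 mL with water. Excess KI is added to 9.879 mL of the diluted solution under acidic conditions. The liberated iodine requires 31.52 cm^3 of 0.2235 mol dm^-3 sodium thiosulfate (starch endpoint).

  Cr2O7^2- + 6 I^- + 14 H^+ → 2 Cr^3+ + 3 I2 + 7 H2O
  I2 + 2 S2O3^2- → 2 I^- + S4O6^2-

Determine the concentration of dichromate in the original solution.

0.5815 mol/L

n(S2O3^2-) = 0.03152 × 0.2235 = 7.045 × 10^-3 mol
n(I2) = n(S2O3^2-)/2 = 3.522 × 10^-3 mol
From the 1:3 ratio, n(Cr2O7^2-) in the aliquot = 1/3 × 3.522 × 10^-3 = 1.174 × 10^-3 mol
[Cr2O7^2-]_dilute = 1.174 × 10^-3 / 0.009879 = 0.1189 mol/L
[Cr2O7^2-]_original = 0.1189 × 100.0/20.44 = 0.5815 mol/L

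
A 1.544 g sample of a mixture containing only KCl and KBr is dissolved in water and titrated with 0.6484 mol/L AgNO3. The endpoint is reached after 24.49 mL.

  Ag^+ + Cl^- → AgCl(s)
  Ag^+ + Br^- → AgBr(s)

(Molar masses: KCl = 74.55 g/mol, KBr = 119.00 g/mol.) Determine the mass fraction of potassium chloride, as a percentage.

n(AgNO3) = 0.02449 × 0.6484 = 0.01588 mol
Let x = n(KCl), y = n(KBr).
Titrant: 1x + 1y = 0.01588;  mass: 74.55x + 119.00y = 1.544
Solving, x = 7.776 × 10^-3 mol, y = 8.103 × 10^-3 mol
mass of KCl = 7.776 × 10^-3 × 74.55 = 0.5797 g
% KCl = 0.5797 / 1.544 × 100 = 37.54 %

37.54 %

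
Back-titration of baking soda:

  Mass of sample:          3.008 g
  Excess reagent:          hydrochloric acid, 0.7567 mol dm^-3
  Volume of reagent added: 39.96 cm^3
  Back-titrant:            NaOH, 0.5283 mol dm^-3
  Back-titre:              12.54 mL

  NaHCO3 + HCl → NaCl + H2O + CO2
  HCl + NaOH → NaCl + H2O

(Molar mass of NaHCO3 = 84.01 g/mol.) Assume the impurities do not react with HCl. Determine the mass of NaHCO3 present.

1.984 g

n(HCl) added = 0.03996 × 0.7567 = 0.03024 mol
n(NaOH) used in back-titration = 0.01254 × 0.5283 = 6.625 × 10^-3 mol
n(HCl) left over = 6.625 × 10^-3 mol (1:1 ratio)
n(HCl) consumed by analyte = 0.03024 − 6.625 × 10^-3 = 0.02361 mol
n(NaHCO3) = 0.02361 mol (1:1 ratio)
mass of NaHCO3 = 0.02361 × 84.01 = 1.984 g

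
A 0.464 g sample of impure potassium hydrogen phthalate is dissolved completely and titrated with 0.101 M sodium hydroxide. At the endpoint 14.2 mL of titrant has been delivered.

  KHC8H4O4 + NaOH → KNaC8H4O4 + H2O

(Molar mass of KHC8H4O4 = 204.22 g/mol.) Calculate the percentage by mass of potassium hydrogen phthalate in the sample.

n(NaOH) = 0.0142 L × 0.101 mol/L = 1.43 × 10^-3 mol
n(KHC8H4O4) = 1.43 × 10^-3 mol (1:1 ratio)
mass of KHC8H4O4 = 1.43 × 10^-3 × 204.22 g/mol = 0.293 g
% KHC8H4O4 = 0.293 / 0.464 × 100 = 63.1 %

63.1 %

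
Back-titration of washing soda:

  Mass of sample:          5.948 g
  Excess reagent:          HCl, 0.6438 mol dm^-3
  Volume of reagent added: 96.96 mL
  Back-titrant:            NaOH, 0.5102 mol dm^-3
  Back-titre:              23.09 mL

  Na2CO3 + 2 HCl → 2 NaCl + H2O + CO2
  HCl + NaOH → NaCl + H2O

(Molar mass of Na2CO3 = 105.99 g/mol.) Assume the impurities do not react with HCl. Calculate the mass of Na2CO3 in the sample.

2.684 g

n(HCl) added = 0.09696 × 0.6438 = 0.06242 mol
n(NaOH) used in back-titration = 0.02309 × 0.5102 = 0.01178 mol
n(HCl) left over = 0.01178 mol (1:1 ratio)
n(HCl) consumed by analyte = 0.06242 − 0.01178 = 0.05064 mol
From the 1:2 ratio, n(Na2CO3) = 1/2 × 0.05064 = 0.02532 mol
mass of Na2CO3 = 0.02532 × 105.99 = 2.684 g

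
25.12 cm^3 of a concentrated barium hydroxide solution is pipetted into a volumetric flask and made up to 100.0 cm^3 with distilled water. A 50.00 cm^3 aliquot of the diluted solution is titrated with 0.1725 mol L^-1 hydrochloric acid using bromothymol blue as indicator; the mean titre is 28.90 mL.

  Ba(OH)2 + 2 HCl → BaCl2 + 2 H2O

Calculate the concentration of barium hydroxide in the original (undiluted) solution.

0.1985 mol/L

n(HCl) = 0.02890 × 0.1725 = 4.985 × 10^-3 mol
From the 1:2 ratio, n(Ba(OH)2) in the aliquot = 1/2 × 4.985 × 10^-3 = 2.493 × 10^-3 mol
[Ba(OH)2]_dilute = 2.493 × 10^-3 / 0.05000 = 0.04985 mol/L
Dilution factor = 100.0 / 25.12 = 3.981
[Ba(OH)2]_stock = 0.04985 × 3.981 = 0.1985 mol/L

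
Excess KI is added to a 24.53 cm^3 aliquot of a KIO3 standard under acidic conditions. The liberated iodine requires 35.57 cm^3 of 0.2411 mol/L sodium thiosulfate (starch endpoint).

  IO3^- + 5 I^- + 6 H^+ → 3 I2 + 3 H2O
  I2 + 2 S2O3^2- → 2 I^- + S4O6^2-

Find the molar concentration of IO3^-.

n(S2O3^2-) = 0.03557 × 0.2411 = 8.576 × 10^-3 mol
n(I2) = n(S2O3^2-)/2 = 4.288 × 10^-3 mol
From the 1:3 ratio, n(IO3^-) in the aliquot = 1/3 × 4.288 × 10^-3 = 1.429 × 10^-3 mol
[IO3^-] = 1.429 × 10^-3 / 0.02453 = 0.05827 mol/L

0.05827 mol/L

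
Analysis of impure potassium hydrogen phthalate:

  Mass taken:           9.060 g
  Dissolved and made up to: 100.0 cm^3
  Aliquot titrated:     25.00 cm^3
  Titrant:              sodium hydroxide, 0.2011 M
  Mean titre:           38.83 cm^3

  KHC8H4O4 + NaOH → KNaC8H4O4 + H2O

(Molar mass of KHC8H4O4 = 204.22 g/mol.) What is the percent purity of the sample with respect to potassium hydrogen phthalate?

n(NaOH) per titration = 0.03883 × 0.2011 = 7.809 × 10^-3 mol
n(KHC8H4O4) in each aliquot = 7.809 × 10^-3 mol (1:1 ratio)
n(KHC8H4O4) in the whole flask = 7.809 × 10^-3 × 100.0/25.00 = 0.03123 mol
mass of KHC8H4O4 = 0.03123 × 204.22 = 6.379 g
% KHC8H4O4 = 6.379 / 9.060 × 100 = 70.41 %

70.41 %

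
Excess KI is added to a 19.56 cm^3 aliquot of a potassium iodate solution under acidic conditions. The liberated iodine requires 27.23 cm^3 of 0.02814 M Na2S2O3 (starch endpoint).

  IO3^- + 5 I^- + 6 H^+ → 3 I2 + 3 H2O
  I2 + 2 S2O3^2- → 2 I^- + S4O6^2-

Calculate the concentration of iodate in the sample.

0.006529 M

n(S2O3^2-) = 0.02723 × 0.02814 = 7.663 × 10^-4 mol
n(I2) = n(S2O3^2-)/2 = 3.831 × 10^-4 mol
From the 1:3 ratio, n(IO3^-) in the aliquot = 1/3 × 3.831 × 10^-4 = 1.277 × 10^-4 mol
[IO3^-] = 1.277 × 10^-4 / 0.01956 = 0.006529 mol/L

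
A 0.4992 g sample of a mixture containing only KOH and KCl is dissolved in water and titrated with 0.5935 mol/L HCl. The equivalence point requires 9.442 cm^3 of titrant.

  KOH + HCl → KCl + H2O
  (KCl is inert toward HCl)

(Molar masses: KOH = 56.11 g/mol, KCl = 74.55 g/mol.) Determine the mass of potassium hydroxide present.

n(HCl) = 0.009442 × 0.5935 = 5.604 × 10^-3 mol
Let x = n(KOH), y = n(KCl).
Titrant: 1x = 5.604 × 10^-3;  mass: 56.11x + 74.55y = 0.4992
Solving, x = 5.604 × 10^-3 mol, y = 2.478 × 10^-3 mol
mass of KOH = 5.604 × 10^-3 × 56.11 = 0.3144 g

0.3144 g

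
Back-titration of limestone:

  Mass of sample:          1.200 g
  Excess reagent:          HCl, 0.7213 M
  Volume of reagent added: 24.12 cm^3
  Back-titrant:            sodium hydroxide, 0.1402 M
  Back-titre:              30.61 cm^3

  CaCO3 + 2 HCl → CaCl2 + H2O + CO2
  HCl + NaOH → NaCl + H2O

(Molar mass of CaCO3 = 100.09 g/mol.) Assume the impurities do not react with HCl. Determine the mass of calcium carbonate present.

n(HCl) added = 0.02412 × 0.7213 = 0.01740 mol
n(NaOH) used in back-titration = 0.03061 × 0.1402 = 4.292 × 10^-3 mol
n(HCl) left over = 4.292 × 10^-3 mol (1:1 ratio)
n(HCl) consumed by analyte = 0.01740 − 4.292 × 10^-3 = 0.01311 mol
From the 1:2 ratio, n(CaCO3) = 1/2 × 0.01311 = 6.553 × 10^-3 mol
mass of CaCO3 = 6.553 × 10^-3 × 100.09 = 0.6559 g

0.6559 g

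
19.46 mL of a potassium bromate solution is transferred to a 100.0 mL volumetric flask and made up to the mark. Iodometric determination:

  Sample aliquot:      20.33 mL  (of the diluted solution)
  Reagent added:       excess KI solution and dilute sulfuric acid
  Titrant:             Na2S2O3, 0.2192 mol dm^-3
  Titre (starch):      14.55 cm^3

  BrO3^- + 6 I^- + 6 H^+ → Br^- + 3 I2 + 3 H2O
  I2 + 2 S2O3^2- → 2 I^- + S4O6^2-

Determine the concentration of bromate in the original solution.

n(S2O3^2-) = 0.01455 × 0.2192 = 3.189 × 10^-3 mol
n(I2) = n(S2O3^2-)/2 = 1.595 × 10^-3 mol
From the 1:3 ratio, n(BrO3^-) in the aliquot = 1/3 × 1.595 × 10^-3 = 5.316 × 10^-4 mol
[BrO3^-]_dilute = 5.316 × 10^-4 / 0.02033 = 0.02615 mol/L
[BrO3^-]_original = 0.02615 × 100.0/19.46 = 0.1344 mol/L

0.1344 mol/L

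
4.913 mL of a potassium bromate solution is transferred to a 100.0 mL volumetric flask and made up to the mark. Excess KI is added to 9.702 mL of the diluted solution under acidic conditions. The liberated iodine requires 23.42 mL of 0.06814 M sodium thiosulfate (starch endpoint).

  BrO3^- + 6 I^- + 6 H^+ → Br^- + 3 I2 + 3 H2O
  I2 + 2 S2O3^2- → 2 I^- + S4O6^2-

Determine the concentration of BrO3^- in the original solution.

0.5580 M

n(S2O3^2-) = 0.02342 × 0.06814 = 1.596 × 10^-3 mol
n(I2) = n(S2O3^2-)/2 = 7.979 × 10^-4 mol
From the 1:3 ratio, n(BrO3^-) in the aliquot = 1/3 × 7.979 × 10^-4 = 2.660 × 10^-4 mol
[BrO3^-]_dilute = 2.660 × 10^-4 / 0.009702 = 0.02741 mol/L
[BrO3^-]_original = 0.02741 × 100.0/4.913 = 0.5580 mol/L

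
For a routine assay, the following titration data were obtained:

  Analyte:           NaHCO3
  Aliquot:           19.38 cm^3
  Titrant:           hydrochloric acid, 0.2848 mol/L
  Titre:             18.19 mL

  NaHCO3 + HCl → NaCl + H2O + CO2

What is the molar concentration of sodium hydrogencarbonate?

0.2673 mol/L

n(HCl) = 0.01819 L × 0.2848 mol/L = 5.181 × 10^-3 mol
n(NaHCO3) = 5.181 × 10^-3 mol (1:1 mole ratio)
[NaHCO3] = 5.181 × 10^-3 mol / 0.01938 L = 0.2673 mol/L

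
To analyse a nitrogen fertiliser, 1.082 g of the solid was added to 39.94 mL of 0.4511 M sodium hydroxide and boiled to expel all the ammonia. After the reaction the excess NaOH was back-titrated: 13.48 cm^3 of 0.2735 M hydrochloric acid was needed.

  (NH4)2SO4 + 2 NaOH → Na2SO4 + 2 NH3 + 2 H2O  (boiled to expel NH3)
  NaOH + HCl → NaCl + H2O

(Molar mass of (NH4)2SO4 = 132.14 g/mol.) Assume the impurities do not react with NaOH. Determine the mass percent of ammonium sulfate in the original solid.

n(NaOH) added = 0.03994 × 0.4511 = 0.01802 mol
n(HCl) used in back-titration = 0.01348 × 0.2735 = 3.687 × 10^-3 mol
n(NaOH) left over = 3.687 × 10^-3 mol (1:1 ratio)
n(NaOH) consumed by analyte = 0.01802 − 3.687 × 10^-3 = 0.01433 mol
From the 1:2 ratio, n((NH4)2SO4) = 1/2 × 0.01433 = 7.165 × 10^-3 mol
mass of (NH4)2SO4 = 7.165 × 10^-3 × 132.14 = 0.9468 g
% (NH4)2SO4 = 0.9468 / 1.082 × 100 = 87.50 %

87.50 %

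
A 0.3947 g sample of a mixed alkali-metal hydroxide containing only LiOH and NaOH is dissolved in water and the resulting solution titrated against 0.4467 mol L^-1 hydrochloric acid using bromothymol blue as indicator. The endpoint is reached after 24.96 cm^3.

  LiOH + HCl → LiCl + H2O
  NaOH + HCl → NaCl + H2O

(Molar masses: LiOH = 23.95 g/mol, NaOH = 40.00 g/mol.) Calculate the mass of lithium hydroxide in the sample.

0.07653 g

n(HCl) = 0.02496 × 0.4467 = 0.01115 mol
Let x = n(LiOH), y = n(NaOH).
Titrant: 1x + 1y = 0.01115;  mass: 23.95x + 40.00y = 0.3947
Solving, x = 3.195 × 10^-3 mol, y = 7.954 × 10^-3 mol
mass of LiOH = 3.195 × 10^-3 × 23.95 = 0.07653 g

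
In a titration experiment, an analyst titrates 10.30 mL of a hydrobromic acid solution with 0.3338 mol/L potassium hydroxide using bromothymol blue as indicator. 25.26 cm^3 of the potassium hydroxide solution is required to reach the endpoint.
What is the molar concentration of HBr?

HBr + KOH → KBr + H2O
n(KOH) = 0.02526 L × 0.3338 mol/L = 8.432 × 10^-3 mol
n(HBr) = 8.432 × 10^-3 mol (1:1 mole ratio)
[HBr] = 8.432 × 10^-3 mol / 0.01030 L = 0.8186 mol/L

0.8186 mol/L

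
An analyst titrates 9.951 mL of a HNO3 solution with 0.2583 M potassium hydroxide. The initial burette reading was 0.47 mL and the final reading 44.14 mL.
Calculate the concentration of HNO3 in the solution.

1.134 M

HNO3 + KOH → KNO3 + H2O
n(KOH) = 0.04367 L × 0.2583 mol/L = 0.01128 mol
n(HNO3) = 0.01128 mol (1:1 mole ratio)
[HNO3] = 0.01128 mol / 0.009951 L = 1.134 mol/L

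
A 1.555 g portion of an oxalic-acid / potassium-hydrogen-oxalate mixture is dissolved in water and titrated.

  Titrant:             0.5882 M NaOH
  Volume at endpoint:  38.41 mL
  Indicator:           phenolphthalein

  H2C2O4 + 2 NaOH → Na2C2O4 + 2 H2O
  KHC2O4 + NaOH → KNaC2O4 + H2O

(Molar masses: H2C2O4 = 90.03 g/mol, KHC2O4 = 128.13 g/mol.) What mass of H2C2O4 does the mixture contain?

n(NaOH) = 0.03841 × 0.5882 = 0.02259 mol
Let x = n(H2C2O4), y = n(KHC2O4).
Titrant: 2x + 1y = 0.02259;  mass: 90.03x + 128.13y = 1.555
Solving, x = 8.060 × 10^-3 mol, y = 6.473 × 10^-3 mol
mass of H2C2O4 = 8.060 × 10^-3 × 90.03 = 0.7256 g

0.7256 g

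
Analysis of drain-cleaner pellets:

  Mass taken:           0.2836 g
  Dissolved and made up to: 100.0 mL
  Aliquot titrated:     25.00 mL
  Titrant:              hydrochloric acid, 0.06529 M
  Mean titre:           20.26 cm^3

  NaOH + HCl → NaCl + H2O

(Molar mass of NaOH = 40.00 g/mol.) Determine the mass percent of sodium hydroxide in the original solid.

n(HCl) per titration = 0.02026 × 0.06529 = 1.323 × 10^-3 mol
n(NaOH) in each aliquot = 1.323 × 10^-3 mol (1:1 ratio)
n(NaOH) in the whole flask = 1.323 × 10^-3 × 100.0/25.00 = 5.291 × 10^-3 mol
mass of NaOH = 5.291 × 10^-3 × 40.00 = 0.2116 g
% NaOH = 0.2116 / 0.2836 × 100 = 74.63 %

74.63 %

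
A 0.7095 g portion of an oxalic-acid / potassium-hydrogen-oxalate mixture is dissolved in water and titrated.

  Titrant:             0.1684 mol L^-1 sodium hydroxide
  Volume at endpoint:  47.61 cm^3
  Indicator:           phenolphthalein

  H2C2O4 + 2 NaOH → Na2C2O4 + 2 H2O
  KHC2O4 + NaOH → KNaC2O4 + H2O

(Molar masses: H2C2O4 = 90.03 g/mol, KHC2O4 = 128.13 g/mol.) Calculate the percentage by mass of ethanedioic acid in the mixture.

n(NaOH) = 0.04761 × 0.1684 = 8.018 × 10^-3 mol
Let x = n(H2C2O4), y = n(KHC2O4).
Titrant: 2x + 1y = 8.018 × 10^-3;  mass: 90.03x + 128.13y = 0.7095
Solving, x = 1.912 × 10^-3 mol, y = 4.194 × 10^-3 mol
mass of H2C2O4 = 1.912 × 10^-3 × 90.03 = 0.1721 g
% H2C2O4 = 0.1721 / 0.7095 × 100 = 24.26 %

24.26 %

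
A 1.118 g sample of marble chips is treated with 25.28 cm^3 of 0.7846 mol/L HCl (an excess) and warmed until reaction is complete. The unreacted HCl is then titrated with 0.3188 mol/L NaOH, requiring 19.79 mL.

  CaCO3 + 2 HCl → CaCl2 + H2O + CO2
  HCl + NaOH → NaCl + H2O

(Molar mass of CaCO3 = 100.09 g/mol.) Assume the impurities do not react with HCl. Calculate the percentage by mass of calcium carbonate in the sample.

60.54 %

n(HCl) added = 0.02528 × 0.7846 = 0.01983 mol
n(NaOH) used in back-titration = 0.01979 × 0.3188 = 6.309 × 10^-3 mol
n(HCl) left over = 6.309 × 10^-3 mol (1:1 ratio)
n(HCl) consumed by analyte = 0.01983 − 6.309 × 10^-3 = 0.01353 mol
From the 1:2 ratio, n(CaCO3) = 1/2 × 0.01353 = 6.763 × 10^-3 mol
mass of CaCO3 = 6.763 × 10^-3 × 100.09 = 0.6769 g
% CaCO3 = 0.6769 / 1.118 × 100 = 60.54 %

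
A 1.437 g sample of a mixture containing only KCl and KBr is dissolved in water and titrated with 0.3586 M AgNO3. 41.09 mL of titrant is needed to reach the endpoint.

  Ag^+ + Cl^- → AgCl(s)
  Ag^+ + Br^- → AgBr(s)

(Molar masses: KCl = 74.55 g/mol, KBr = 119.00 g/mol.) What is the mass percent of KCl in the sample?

n(AgNO3) = 0.04109 × 0.3586 = 0.01473 mol
Let x = n(KCl), y = n(KBr).
Titrant: 1x + 1y = 0.01473;  mass: 74.55x + 119.00y = 1.437
Solving, x = 7.119 × 10^-3 mol, y = 7.616 × 10^-3 mol
mass of KCl = 7.119 × 10^-3 × 74.55 = 0.5307 g
% KCl = 0.5307 / 1.437 × 100 = 36.93 %

36.93 %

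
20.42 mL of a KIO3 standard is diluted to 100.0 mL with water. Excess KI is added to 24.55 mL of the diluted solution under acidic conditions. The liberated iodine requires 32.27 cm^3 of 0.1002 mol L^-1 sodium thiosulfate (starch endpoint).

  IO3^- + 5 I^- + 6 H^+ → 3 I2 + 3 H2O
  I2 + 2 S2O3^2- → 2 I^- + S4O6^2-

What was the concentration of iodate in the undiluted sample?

0.1075 mol/L

n(S2O3^2-) = 0.03227 × 0.1002 = 3.233 × 10^-3 mol
n(I2) = n(S2O3^2-)/2 = 1.617 × 10^-3 mol
From the 1:3 ratio, n(IO3^-) in the aliquot = 1/3 × 1.617 × 10^-3 = 5.389 × 10^-4 mol
[IO3^-]_dilute = 5.389 × 10^-4 / 0.02455 = 0.02195 mol/L
[IO3^-]_original = 0.02195 × 100.0/20.42 = 0.1075 mol/L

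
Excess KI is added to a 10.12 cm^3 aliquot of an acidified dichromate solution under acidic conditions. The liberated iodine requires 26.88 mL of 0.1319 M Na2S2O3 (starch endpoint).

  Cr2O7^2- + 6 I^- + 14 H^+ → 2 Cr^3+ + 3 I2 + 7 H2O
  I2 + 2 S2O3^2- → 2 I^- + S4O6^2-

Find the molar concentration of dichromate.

0.05839 M

n(S2O3^2-) = 0.02688 × 0.1319 = 3.545 × 10^-3 mol
n(I2) = n(S2O3^2-)/2 = 1.773 × 10^-3 mol
From the 1:3 ratio, n(Cr2O7^2-) in the aliquot = 1/3 × 1.773 × 10^-3 = 5.909 × 10^-4 mol
[Cr2O7^2-] = 5.909 × 10^-4 / 0.01012 = 0.05839 mol/L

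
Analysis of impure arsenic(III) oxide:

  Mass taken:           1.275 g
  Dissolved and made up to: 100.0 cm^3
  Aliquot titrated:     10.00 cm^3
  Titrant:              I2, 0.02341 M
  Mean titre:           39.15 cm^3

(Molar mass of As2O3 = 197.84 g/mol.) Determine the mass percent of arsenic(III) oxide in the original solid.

71.11 %

As2O3 + 2 I2 + 2 H2O → As2O5 + 4 HI
n(I2) per titration = 0.03915 × 0.02341 = 9.165 × 10^-4 mol
From the 1:2 ratio, n(As2O3) in each aliquot = 1/2 × 9.165 × 10^-4 = 4.583 × 10^-4 mol
n(As2O3) in the whole flask = 4.583 × 10^-4 × 100.0/10.00 = 4.583 × 10^-3 mol
mass of As2O3 = 4.583 × 10^-3 × 197.84 = 0.9066 g
% As2O3 = 0.9066 / 1.275 × 100 = 71.11 %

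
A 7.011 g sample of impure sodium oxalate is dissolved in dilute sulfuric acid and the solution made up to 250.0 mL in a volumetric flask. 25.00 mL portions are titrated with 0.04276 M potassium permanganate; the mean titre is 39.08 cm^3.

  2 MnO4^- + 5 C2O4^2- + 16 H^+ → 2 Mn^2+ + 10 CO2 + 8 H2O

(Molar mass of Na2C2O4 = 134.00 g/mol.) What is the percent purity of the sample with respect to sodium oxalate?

n(KMnO4) per titration = 0.03908 × 0.04276 = 1.671 × 10^-3 mol
From the 5:2 ratio, n(Na2C2O4) in each aliquot = 5/2 × 1.671 × 10^-3 = 4.178 × 10^-3 mol
n(Na2C2O4) in the whole flask = 4.178 × 10^-3 × 250.0/25.00 = 0.04178 mol
mass of Na2C2O4 = 0.04178 × 134.00 = 5.598 g
% Na2C2O4 = 5.598 / 7.011 × 100 = 79.85 %

79.85 %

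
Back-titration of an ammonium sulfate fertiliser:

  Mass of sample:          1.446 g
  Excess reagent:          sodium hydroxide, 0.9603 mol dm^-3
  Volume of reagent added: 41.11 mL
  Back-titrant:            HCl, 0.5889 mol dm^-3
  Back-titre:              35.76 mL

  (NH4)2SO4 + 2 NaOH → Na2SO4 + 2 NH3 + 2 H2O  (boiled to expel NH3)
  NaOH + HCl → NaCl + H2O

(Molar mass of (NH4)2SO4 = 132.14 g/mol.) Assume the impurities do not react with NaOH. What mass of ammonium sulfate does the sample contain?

n(NaOH) added = 0.04111 × 0.9603 = 0.03948 mol
n(HCl) used in back-titration = 0.03576 × 0.5889 = 0.02106 mol
n(NaOH) left over = 0.02106 mol (1:1 ratio)
n(NaOH) consumed by analyte = 0.03948 − 0.02106 = 0.01842 mol
From the 1:2 ratio, n((NH4)2SO4) = 1/2 × 0.01842 = 9.209 × 10^-3 mol
mass of (NH4)2SO4 = 9.209 × 10^-3 × 132.14 = 1.217 g

1.217 g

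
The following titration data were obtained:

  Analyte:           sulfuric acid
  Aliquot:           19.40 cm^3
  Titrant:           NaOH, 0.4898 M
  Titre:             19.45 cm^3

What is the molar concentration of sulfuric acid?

0.2455 M

H2SO4 + 2 NaOH → Na2SO4 + 2 H2O
n(NaOH) = 0.01945 L × 0.4898 mol/L = 9.527 × 10^-3 mol
From the 1:2 mole ratio, n(H2SO4) = 1/2 × 9.527 × 10^-3 = 4.763 × 10^-3 mol
[H2SO4] = 4.763 × 10^-3 mol / 0.01940 L = 0.2455 mol/L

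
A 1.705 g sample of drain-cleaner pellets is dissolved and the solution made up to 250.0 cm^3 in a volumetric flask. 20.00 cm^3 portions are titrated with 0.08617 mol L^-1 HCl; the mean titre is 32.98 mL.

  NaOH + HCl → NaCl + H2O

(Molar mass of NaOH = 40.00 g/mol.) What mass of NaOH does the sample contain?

1.421 g

n(HCl) per titration = 0.03298 × 0.08617 = 2.842 × 10^-3 mol
n(NaOH) in each aliquot = 2.842 × 10^-3 mol (1:1 ratio)
n(NaOH) in the whole flask = 2.842 × 10^-3 × 250.0/20.00 = 0.03552 mol
mass of NaOH = 0.03552 × 40.00 = 1.421 g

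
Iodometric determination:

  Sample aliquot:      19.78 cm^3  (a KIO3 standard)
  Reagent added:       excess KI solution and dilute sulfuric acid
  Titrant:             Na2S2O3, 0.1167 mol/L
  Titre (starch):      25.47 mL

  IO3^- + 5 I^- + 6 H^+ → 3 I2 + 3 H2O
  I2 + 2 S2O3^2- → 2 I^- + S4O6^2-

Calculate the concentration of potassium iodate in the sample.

0.02505 mol/L

n(S2O3^2-) = 0.02547 × 0.1167 = 2.972 × 10^-3 mol
n(I2) = n(S2O3^2-)/2 = 1.486 × 10^-3 mol
From the 1:3 ratio, n(IO3^-) in the aliquot = 1/3 × 1.486 × 10^-3 = 4.954 × 10^-4 mol
[IO3^-] = 4.954 × 10^-4 / 0.01978 = 0.02505 mol/L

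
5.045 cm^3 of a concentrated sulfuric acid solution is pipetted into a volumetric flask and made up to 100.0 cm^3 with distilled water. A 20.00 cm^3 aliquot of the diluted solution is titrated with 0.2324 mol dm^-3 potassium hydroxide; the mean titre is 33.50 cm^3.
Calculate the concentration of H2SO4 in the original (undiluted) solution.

3.858 mol/L

H2SO4 + 2 KOH → K2SO4 + 2 H2O
n(KOH) = 0.03350 × 0.2324 = 7.785 × 10^-3 mol
From the 1:2 ratio, n(H2SO4) in the aliquot = 1/2 × 7.785 × 10^-3 = 3.893 × 10^-3 mol
[H2SO4]_dilute = 3.893 × 10^-3 / 0.02000 = 0.1946 mol/L
Dilution factor = 100.0 / 5.045 = 19.82
[H2SO4]_stock = 0.1946 × 19.82 = 3.858 mol/L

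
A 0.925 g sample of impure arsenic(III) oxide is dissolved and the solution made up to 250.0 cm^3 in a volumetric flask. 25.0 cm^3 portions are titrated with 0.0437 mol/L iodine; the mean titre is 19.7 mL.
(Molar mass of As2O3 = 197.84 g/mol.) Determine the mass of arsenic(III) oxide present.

As2O3 + 2 I2 + 2 H2O → As2O5 + 4 HI
n(I2) per titration = 0.0197 × 0.0437 = 8.61 × 10^-4 mol
From the 1:2 ratio, n(As2O3) in each aliquot = 1/2 × 8.61 × 10^-4 = 4.30 × 10^-4 mol
n(As2O3) in the whole flask = 4.30 × 10^-4 × 250.0/25.0 = 4.30 × 10^-3 mol
mass of As2O3 = 4.30 × 10^-3 × 197.84 = 0.852 g

0.852 g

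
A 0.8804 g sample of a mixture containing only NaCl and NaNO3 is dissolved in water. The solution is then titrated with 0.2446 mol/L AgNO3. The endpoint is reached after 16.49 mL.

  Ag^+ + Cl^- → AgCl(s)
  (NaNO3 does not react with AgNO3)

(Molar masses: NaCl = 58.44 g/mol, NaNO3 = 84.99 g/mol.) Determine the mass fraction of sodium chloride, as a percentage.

n(AgNO3) = 0.01649 × 0.2446 = 4.033 × 10^-3 mol
Let x = n(NaCl), y = n(NaNO3).
Titrant: 1x = 4.033 × 10^-3;  mass: 58.44x + 84.99y = 0.8804
Solving, x = 4.033 × 10^-3 mol, y = 7.585 × 10^-3 mol
mass of NaCl = 4.033 × 10^-3 × 58.44 = 0.2357 g
% NaCl = 0.2357 / 0.8804 × 100 = 26.77 %

26.77 %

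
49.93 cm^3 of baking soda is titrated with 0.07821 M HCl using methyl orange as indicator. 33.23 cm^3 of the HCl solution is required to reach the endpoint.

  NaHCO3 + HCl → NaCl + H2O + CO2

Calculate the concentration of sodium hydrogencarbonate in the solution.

n(HCl) = 0.03323 L × 0.07821 mol/L = 2.599 × 10^-3 mol
n(NaHCO3) = 2.599 × 10^-3 mol (1:1 mole ratio)
[NaHCO3] = 2.599 × 10^-3 mol / 0.04993 L = 0.05205 mol/L

0.05205 M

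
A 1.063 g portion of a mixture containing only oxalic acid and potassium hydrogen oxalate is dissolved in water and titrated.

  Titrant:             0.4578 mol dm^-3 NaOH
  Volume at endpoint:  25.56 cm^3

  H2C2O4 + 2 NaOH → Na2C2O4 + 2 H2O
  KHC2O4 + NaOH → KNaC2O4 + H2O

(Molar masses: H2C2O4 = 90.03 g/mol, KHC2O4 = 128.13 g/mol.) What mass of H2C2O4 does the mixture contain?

0.2363 g

n(NaOH) = 0.02556 × 0.4578 = 0.01170 mol
Let x = n(H2C2O4), y = n(KHC2O4).
Titrant: 2x + 1y = 0.01170;  mass: 90.03x + 128.13y = 1.063
Solving, x = 2.625 × 10^-3 mol, y = 6.452 × 10^-3 mol
mass of H2C2O4 = 2.625 × 10^-3 × 90.03 = 0.2363 g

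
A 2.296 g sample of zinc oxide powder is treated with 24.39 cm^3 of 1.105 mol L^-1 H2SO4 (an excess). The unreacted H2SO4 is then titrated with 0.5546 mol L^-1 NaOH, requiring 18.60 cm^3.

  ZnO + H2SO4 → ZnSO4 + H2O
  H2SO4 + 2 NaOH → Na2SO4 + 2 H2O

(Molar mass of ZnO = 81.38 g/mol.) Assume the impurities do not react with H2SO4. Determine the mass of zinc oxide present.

n(H2SO4) added = 0.02439 × 1.105 = 0.02695 mol
n(NaOH) used in back-titration = 0.01860 × 0.5546 = 0.01032 mol
From the 1:2 ratio, n(H2SO4) left over = 1/2 × 0.01032 = 5.158 × 10^-3 mol
n(H2SO4) consumed by analyte = 0.02695 − 5.158 × 10^-3 = 0.02179 mol
n(ZnO) = 0.02179 mol (1:1 ratio)
mass of ZnO = 0.02179 × 81.38 = 1.774 g

1.774 g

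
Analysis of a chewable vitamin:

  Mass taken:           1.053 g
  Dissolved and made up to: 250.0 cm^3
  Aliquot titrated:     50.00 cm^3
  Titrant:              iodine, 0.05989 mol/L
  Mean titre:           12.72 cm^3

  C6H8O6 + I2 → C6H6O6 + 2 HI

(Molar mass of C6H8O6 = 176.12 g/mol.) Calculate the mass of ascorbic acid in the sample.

0.6708 g

n(I2) per titration = 0.01272 × 0.05989 = 7.618 × 10^-4 mol
n(C6H8O6) in each aliquot = 7.618 × 10^-4 mol (1:1 ratio)
n(C6H8O6) in the whole flask = 7.618 × 10^-4 × 250.0/50.00 = 3.809 × 10^-3 mol
mass of C6H8O6 = 3.809 × 10^-3 × 176.12 = 0.6708 g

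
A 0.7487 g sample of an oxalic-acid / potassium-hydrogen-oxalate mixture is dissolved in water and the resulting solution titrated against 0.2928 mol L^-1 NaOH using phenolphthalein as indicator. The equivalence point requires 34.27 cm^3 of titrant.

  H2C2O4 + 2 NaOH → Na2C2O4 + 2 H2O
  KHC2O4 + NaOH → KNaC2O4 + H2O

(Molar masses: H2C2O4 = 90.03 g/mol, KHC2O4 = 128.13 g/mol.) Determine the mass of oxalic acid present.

0.2908 g

n(NaOH) = 0.03427 × 0.2928 = 0.01003 mol
Let x = n(H2C2O4), y = n(KHC2O4).
Titrant: 2x + 1y = 0.01003;  mass: 90.03x + 128.13y = 0.7487
Solving, x = 3.230 × 10^-3 mol, y = 3.573 × 10^-3 mol
mass of H2C2O4 = 3.230 × 10^-3 × 90.03 = 0.2908 g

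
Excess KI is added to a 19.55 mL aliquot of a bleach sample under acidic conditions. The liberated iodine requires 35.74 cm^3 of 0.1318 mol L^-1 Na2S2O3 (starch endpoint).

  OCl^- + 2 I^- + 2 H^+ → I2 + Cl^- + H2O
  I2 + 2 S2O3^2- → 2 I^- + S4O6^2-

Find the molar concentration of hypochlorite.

0.1205 mol/L

n(S2O3^2-) = 0.03574 × 0.1318 = 4.711 × 10^-3 mol
n(I2) = n(S2O3^2-)/2 = 2.355 × 10^-3 mol
n(OCl^-) in the aliquot = 2.355 × 10^-3 mol (1:1 ratio)
[OCl^-] = 2.355 × 10^-3 / 0.01955 = 0.1205 mol/L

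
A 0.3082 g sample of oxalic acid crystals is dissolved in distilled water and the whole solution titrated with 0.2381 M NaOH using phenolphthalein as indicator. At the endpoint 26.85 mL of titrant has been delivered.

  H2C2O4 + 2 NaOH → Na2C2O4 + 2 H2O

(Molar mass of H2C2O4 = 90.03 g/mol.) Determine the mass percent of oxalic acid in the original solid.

n(NaOH) = 0.02685 L × 0.2381 mol/L = 6.393 × 10^-3 mol
From the 1:2 ratio, n(H2C2O4) = 1/2 × 6.393 × 10^-3 = 3.196 × 10^-3 mol
mass of H2C2O4 = 3.196 × 10^-3 × 90.03 g/mol = 0.2878 g
% H2C2O4 = 0.2878 / 0.3082 × 100 = 93.37 %

93.37 %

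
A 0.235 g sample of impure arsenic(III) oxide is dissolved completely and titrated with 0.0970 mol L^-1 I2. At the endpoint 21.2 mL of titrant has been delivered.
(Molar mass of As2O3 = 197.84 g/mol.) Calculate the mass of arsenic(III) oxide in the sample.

As2O3 + 2 I2 + 2 H2O → As2O5 + 4 HI
n(I2) = 0.0212 L × 0.0970 mol/L = 2.06 × 10^-3 mol
From the 1:2 ratio, n(As2O3) = 1/2 × 2.06 × 10^-3 = 1.03 × 10^-3 mol
mass of As2O3 = 1.03 × 10^-3 × 197.84 g/mol = 0.203 g

0.203 g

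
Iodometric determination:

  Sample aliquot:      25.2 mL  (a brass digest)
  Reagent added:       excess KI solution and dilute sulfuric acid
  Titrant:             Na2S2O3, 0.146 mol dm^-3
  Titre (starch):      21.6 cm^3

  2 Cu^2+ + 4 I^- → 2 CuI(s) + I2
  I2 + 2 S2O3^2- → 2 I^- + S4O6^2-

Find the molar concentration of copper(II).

0.125 mol/L

n(S2O3^2-) = 0.0216 × 0.146 = 3.15 × 10^-3 mol
n(I2) = n(S2O3^2-)/2 = 1.58 × 10^-3 mol
From the 2:1 ratio, n(Cu2+) in the aliquot = 2/1 × 1.58 × 10^-3 = 3.15 × 10^-3 mol
[Cu2+] = 3.15 × 10^-3 / 0.0252 = 0.125 mol/L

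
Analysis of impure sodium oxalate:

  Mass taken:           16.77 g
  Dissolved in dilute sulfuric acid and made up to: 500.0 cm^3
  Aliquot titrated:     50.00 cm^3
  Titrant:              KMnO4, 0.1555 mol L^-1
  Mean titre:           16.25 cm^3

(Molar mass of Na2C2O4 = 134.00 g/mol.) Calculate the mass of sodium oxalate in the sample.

2 MnO4^- + 5 C2O4^2- + 16 H^+ → 2 Mn^2+ + 10 CO2 + 8 H2O
n(KMnO4) per titration = 0.01625 × 0.1555 = 2.527 × 10^-3 mol
From the 5:2 ratio, n(Na2C2O4) in each aliquot = 5/2 × 2.527 × 10^-3 = 6.317 × 10^-3 mol
n(Na2C2O4) in the whole flask = 6.317 × 10^-3 × 500.0/50.00 = 0.06317 mol
mass of Na2C2O4 = 0.06317 × 134.00 = 8.465 g

8.465 g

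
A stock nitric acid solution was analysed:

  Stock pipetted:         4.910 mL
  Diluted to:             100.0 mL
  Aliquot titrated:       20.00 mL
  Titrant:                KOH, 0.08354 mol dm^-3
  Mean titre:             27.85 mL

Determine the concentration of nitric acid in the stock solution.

HNO3 + KOH → KNO3 + H2O
n(KOH) = 0.02785 × 0.08354 = 2.327 × 10^-3 mol
n(HNO3) in the aliquot = 2.327 × 10^-3 mol (1:1 ratio)
[HNO3]_dilute = 2.327 × 10^-3 / 0.02000 = 0.1163 mol/L
Dilution factor = 100.0 / 4.910 = 20.37
[HNO3]_stock = 0.1163 × 20.37 = 2.369 mol/L

2.369 mol/L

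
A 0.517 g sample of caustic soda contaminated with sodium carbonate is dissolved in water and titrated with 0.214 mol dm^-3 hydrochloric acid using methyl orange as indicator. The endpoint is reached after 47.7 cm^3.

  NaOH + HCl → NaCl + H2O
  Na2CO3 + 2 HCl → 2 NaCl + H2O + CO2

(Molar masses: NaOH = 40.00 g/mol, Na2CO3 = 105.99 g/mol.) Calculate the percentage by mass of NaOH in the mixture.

14.3 %

n(HCl) = 0.0477 × 0.214 = 0.0102 mol
Let x = n(NaOH), y = n(Na2CO3).
Titrant: 1x + 2y = 0.0102;  mass: 40.00x + 105.99y = 0.517
Solving, x = 1.84 × 10^-3 mol, y = 4.18 × 10^-3 mol
mass of NaOH = 1.84 × 10^-3 × 40.00 = 0.0738 g
% NaOH = 0.0738 / 0.517 × 100 = 14.3 %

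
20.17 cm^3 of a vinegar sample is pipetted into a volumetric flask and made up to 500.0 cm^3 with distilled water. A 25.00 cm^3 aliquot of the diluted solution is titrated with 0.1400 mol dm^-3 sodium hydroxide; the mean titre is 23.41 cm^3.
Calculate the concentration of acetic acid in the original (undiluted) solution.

3.250 mol/L

CH3COOH + NaOH → CH3COONa + H2O
n(NaOH) = 0.02341 × 0.1400 = 3.277 × 10^-3 mol
n(CH3COOH) in the aliquot = 3.277 × 10^-3 mol (1:1 ratio)
[CH3COOH]_dilute = 3.277 × 10^-3 / 0.02500 = 0.1311 mol/L
Dilution factor = 500.0 / 20.17 = 24.79
[CH3COOH]_stock = 0.1311 × 24.79 = 3.250 mol/L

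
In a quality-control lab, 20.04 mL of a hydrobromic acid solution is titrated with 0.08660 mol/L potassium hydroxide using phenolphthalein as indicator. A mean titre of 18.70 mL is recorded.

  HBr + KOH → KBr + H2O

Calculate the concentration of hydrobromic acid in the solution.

0.08081 mol/L

n(KOH) = 0.01870 L × 0.08660 mol/L = 1.619 × 10^-3 mol
n(HBr) = 1.619 × 10^-3 mol (1:1 mole ratio)
[HBr] = 1.619 × 10^-3 mol / 0.02004 L = 0.08081 mol/L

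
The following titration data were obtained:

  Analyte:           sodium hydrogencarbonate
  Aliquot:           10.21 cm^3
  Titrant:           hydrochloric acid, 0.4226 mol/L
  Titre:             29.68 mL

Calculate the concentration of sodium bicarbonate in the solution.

1.228 mol/L

NaHCO3 + HCl → NaCl + H2O + CO2
n(HCl) = 0.02968 L × 0.4226 mol/L = 0.01254 mol
n(NaHCO3) = 0.01254 mol (1:1 mole ratio)
[NaHCO3] = 0.01254 mol / 0.01021 L = 1.228 mol/L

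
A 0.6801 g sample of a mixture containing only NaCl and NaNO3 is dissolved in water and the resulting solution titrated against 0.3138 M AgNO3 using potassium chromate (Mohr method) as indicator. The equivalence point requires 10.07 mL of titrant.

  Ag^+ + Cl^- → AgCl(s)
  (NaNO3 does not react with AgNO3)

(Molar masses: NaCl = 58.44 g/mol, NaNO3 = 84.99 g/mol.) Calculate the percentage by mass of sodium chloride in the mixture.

n(AgNO3) = 0.01007 × 0.3138 = 3.160 × 10^-3 mol
Let x = n(NaCl), y = n(NaNO3).
Titrant: 1x = 3.160 × 10^-3;  mass: 58.44x + 84.99y = 0.6801
Solving, x = 3.160 × 10^-3 mol, y = 5.829 × 10^-3 mol
mass of NaCl = 3.160 × 10^-3 × 58.44 = 0.1847 g
% NaCl = 0.1847 / 0.6801 × 100 = 27.15 %

27.15 %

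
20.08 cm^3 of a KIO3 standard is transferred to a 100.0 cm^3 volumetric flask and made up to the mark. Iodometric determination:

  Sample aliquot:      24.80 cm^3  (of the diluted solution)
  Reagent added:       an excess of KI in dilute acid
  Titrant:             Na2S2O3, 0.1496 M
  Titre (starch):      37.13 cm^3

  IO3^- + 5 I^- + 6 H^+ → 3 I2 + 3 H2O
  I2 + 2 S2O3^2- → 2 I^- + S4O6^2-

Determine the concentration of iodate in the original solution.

n(S2O3^2-) = 0.03713 × 0.1496 = 5.555 × 10^-3 mol
n(I2) = n(S2O3^2-)/2 = 2.777 × 10^-3 mol
From the 1:3 ratio, n(IO3^-) in the aliquot = 1/3 × 2.777 × 10^-3 = 9.258 × 10^-4 mol
[IO3^-]_dilute = 9.258 × 10^-4 / 0.02480 = 0.03733 mol/L
[IO3^-]_original = 0.03733 × 100.0/20.08 = 0.1859 mol/L

0.1859 M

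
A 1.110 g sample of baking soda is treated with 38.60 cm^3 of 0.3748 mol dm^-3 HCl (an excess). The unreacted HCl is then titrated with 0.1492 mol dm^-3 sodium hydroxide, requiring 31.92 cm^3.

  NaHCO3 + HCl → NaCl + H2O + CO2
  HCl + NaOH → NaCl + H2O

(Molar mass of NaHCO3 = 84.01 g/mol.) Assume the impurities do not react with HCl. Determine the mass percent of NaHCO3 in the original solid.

73.45 %

n(HCl) added = 0.03860 × 0.3748 = 0.01447 mol
n(NaOH) used in back-titration = 0.03192 × 0.1492 = 4.762 × 10^-3 mol
n(HCl) left over = 4.762 × 10^-3 mol (1:1 ratio)
n(HCl) consumed by analyte = 0.01447 − 4.762 × 10^-3 = 9.705 × 10^-3 mol
n(NaHCO3) = 9.705 × 10^-3 mol (1:1 ratio)
mass of NaHCO3 = 9.705 × 10^-3 × 84.01 = 0.8153 g
% NaHCO3 = 0.8153 / 1.110 × 100 = 73.45 %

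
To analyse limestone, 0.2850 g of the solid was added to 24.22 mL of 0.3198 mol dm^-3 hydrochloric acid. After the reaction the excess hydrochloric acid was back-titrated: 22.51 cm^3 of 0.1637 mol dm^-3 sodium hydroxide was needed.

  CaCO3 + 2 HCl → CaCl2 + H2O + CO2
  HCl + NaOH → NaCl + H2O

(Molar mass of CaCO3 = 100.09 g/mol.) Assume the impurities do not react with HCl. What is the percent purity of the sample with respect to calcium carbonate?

71.30 %

n(HCl) added = 0.02422 × 0.3198 = 7.746 × 10^-3 mol
n(NaOH) used in back-titration = 0.02251 × 0.1637 = 3.685 × 10^-3 mol
n(HCl) left over = 3.685 × 10^-3 mol (1:1 ratio)
n(HCl) consumed by analyte = 7.746 × 10^-3 − 3.685 × 10^-3 = 4.061 × 10^-3 mol
From the 1:2 ratio, n(CaCO3) = 1/2 × 4.061 × 10^-3 = 2.030 × 10^-3 mol
mass of CaCO3 = 2.030 × 10^-3 × 100.09 = 0.2032 g
% CaCO3 = 0.2032 / 0.2850 × 100 = 71.30 %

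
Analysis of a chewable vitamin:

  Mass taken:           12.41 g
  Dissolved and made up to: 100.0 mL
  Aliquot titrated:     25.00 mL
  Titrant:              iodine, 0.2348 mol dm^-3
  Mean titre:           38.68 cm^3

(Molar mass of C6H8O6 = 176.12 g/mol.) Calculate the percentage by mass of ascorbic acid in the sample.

51.56 %

C6H8O6 + I2 → C6H6O6 + 2 HI
n(I2) per titration = 0.03868 × 0.2348 = 9.082 × 10^-3 mol
n(C6H8O6) in each aliquot = 9.082 × 10^-3 mol (1:1 ratio)
n(C6H8O6) in the whole flask = 9.082 × 10^-3 × 100.0/25.00 = 0.03633 mol
mass of C6H8O6 = 0.03633 × 176.12 = 6.398 g
% C6H8O6 = 6.398 / 12.41 × 100 = 51.56 %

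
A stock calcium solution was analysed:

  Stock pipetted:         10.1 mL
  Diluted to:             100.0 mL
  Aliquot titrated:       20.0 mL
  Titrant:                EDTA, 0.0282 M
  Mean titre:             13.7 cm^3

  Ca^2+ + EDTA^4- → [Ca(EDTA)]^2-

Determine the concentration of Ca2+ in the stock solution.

n(EDTA) = 0.0137 × 0.0282 = 3.86 × 10^-4 mol
n(Ca2+) in the aliquot = 3.86 × 10^-4 mol (1:1 ratio)
[Ca2+]_dilute = 3.86 × 10^-4 / 0.0200 = 0.0193 mol/L
Dilution factor = 100.0 / 10.1 = 9.901
[Ca2+]_stock = 0.0193 × 9.901 = 0.191 mol/L

0.191 M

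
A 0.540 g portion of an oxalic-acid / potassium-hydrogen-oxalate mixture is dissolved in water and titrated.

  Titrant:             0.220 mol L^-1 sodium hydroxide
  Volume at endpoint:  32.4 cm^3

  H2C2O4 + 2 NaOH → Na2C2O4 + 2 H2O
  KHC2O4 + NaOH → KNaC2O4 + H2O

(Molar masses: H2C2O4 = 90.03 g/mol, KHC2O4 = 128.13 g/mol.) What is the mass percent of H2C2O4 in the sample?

n(NaOH) = 0.0324 × 0.220 = 7.13 × 10^-3 mol
Let x = n(H2C2O4), y = n(KHC2O4).
Titrant: 2x + 1y = 7.13 × 10^-3;  mass: 90.03x + 128.13y = 0.540
Solving, x = 2.25 × 10^-3 mol, y = 2.64 × 10^-3 mol
mass of H2C2O4 = 2.25 × 10^-3 × 90.03 = 0.202 g
% H2C2O4 = 0.202 / 0.540 × 100 = 37.4 %

37.4 %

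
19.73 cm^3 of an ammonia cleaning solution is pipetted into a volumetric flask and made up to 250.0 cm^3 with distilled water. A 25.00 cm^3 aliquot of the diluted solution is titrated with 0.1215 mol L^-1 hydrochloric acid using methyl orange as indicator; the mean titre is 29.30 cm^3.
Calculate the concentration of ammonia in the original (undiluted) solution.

NH3 + HCl → NH4Cl
n(HCl) = 0.02930 × 0.1215 = 3.560 × 10^-3 mol
n(NH3) in the aliquot = 3.560 × 10^-3 mol (1:1 ratio)
[NH3]_dilute = 3.560 × 10^-3 / 0.02500 = 0.1424 mol/L
Dilution factor = 250.0 / 19.73 = 12.67
[NH3]_stock = 0.1424 × 12.67 = 1.804 mol/L

1.804 mol/L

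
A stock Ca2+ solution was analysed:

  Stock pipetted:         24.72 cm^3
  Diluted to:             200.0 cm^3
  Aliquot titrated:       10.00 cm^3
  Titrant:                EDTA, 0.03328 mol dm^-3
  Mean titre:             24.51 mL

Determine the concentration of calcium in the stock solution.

Ca^2+ + EDTA^4- → [Ca(EDTA)]^2-
n(EDTA) = 0.02451 × 0.03328 = 8.157 × 10^-4 mol
n(Ca2+) in the aliquot = 8.157 × 10^-4 mol (1:1 ratio)
[Ca2+]_dilute = 8.157 × 10^-4 / 0.01000 = 0.08157 mol/L
Dilution factor = 200.0 / 24.72 = 8.091
[Ca2+]_stock = 0.08157 × 8.091 = 0.6599 mol/L

0.6599 mol/L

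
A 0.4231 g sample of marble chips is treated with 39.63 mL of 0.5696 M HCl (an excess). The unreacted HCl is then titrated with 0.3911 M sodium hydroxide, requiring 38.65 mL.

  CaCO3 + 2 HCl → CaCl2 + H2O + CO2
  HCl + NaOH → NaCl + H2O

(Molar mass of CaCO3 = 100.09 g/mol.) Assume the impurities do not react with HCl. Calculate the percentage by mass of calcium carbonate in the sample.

88.21 %

n(HCl) added = 0.03963 × 0.5696 = 0.02257 mol
n(NaOH) used in back-titration = 0.03865 × 0.3911 = 0.01512 mol
n(HCl) left over = 0.01512 mol (1:1 ratio)
n(HCl) consumed by analyte = 0.02257 − 0.01512 = 7.457 × 10^-3 mol
From the 1:2 ratio, n(CaCO3) = 1/2 × 7.457 × 10^-3 = 3.729 × 10^-3 mol
mass of CaCO3 = 3.729 × 10^-3 × 100.09 = 0.3732 g
% CaCO3 = 0.3732 / 0.4231 × 100 = 88.21 %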